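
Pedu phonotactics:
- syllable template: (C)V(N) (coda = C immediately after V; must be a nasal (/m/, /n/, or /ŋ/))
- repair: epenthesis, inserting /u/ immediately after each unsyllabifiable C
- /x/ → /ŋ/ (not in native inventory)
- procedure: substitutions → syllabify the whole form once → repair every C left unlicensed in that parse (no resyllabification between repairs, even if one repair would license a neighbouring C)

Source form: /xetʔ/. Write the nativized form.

Substitution: /x/ → /ŋ/, giving /ŋetʔ/.
Syllabifying with onset maximization leaves /t/, /ʔ/ stranded (only a nasal (/m/, /n/, or /ŋ/) is licensed in coda position; onsets are limited to one consonant).
Each unlicensed consonant becomes the onset of a new syllable: /t/ → /tu/, /ʔ/ → /ʔu/.

ŋetuʔu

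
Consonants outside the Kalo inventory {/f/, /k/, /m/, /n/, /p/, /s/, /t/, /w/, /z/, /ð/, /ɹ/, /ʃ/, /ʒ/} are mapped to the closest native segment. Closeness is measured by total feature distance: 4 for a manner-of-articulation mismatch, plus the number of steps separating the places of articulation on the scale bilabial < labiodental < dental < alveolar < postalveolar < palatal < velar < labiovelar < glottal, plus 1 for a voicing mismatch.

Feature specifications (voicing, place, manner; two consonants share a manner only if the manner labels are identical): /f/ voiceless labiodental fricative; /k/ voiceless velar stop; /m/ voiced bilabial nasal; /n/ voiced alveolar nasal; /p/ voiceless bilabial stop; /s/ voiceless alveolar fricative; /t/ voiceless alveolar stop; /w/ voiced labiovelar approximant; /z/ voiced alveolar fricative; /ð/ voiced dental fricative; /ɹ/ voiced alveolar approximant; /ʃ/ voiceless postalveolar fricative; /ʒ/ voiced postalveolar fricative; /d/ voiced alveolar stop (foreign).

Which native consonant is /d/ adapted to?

/t/ is closest: same manner (stop), place distance 0 (alveolar→alveolar), voicing differs (+1); total 1. Next closest is /k/ at distance 4.

t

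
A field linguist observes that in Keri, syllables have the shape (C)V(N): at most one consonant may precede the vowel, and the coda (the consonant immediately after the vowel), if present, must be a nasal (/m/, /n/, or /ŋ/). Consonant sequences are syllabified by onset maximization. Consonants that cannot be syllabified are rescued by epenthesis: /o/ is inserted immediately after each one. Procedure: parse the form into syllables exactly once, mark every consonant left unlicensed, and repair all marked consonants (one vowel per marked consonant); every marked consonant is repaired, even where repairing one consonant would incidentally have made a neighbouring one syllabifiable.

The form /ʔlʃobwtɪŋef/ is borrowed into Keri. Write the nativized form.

The consonants /ʔ/, /l/, /b/, /w/, /f/ cannot be parsed into a legal (C)V(N) syllable (only a nasal (/m/, /n/, or /ŋ/) is licensed in coda position; onsets are limited to one consonant).
Inserting the epenthetic vowel yields /ʔ/ → /ʔo/, /l/ → /lo/, /b/ → /bo/, /w/ → /wo/, /f/ → /fo/.

ʔoloʃobowotɪŋefo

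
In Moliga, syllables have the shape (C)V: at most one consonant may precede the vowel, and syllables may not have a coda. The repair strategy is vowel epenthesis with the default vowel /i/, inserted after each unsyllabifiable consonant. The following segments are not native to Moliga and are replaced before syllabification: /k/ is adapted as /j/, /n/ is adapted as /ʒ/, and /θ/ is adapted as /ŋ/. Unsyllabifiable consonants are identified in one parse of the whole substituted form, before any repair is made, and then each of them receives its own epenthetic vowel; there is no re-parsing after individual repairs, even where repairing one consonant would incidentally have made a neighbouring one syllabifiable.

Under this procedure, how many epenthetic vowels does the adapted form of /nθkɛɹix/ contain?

After substitution the input is /ʒŋjɛɹix/.
The unsyllabifiable consonants are /ʒ/, /ŋ/, /x/; each receives one epenthetic vowel.

3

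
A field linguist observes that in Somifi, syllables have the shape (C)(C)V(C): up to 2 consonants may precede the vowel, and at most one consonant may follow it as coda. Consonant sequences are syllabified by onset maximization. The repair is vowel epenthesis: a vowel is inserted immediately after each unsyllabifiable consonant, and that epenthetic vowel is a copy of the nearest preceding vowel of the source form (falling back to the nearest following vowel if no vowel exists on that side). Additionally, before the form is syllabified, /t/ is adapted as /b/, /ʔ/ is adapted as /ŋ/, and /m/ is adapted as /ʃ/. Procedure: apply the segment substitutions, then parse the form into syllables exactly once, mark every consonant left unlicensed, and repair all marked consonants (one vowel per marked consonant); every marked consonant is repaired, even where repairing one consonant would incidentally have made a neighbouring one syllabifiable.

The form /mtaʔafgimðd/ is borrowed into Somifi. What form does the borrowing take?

ʃbaŋafgiʃðidi

Substitution: /m/ → /ʃ/, /t/ → /b/, /ʔ/ → /ŋ/, giving /ʃbaŋafgiʃðd/.
Under (C)(C)V(C), the unsyllabifiable consonants are /ð/, /d/ (at most one coda consonant is licensed; onsets may contain at most 2 consonants).
Inserting the epenthetic vowel yields /ð/ → /ði/, /d/ → /di/.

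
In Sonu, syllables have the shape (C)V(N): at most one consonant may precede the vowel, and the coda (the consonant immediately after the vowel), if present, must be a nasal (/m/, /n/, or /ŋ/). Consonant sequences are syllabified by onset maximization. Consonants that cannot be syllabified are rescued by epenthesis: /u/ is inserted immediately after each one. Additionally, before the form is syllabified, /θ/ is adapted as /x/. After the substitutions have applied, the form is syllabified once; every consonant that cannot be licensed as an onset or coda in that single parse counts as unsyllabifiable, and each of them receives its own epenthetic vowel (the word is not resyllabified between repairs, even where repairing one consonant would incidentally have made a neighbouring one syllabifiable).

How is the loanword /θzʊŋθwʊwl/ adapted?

xuzʊŋxuwʊwulu

Substitution: /θ/ → /x/, giving /xzʊŋxwʊwl/.
Syllabifying with onset maximization leaves /x/, /x/, /w/, /l/ stranded (only a nasal (/m/, /n/, or /ŋ/) is licensed in coda position; onsets are limited to one consonant).
Epenthesis after each stranded consonant: /x/ → /xu/, /x/ → /xu/, /w/ → /wu/, /l/ → /lu/.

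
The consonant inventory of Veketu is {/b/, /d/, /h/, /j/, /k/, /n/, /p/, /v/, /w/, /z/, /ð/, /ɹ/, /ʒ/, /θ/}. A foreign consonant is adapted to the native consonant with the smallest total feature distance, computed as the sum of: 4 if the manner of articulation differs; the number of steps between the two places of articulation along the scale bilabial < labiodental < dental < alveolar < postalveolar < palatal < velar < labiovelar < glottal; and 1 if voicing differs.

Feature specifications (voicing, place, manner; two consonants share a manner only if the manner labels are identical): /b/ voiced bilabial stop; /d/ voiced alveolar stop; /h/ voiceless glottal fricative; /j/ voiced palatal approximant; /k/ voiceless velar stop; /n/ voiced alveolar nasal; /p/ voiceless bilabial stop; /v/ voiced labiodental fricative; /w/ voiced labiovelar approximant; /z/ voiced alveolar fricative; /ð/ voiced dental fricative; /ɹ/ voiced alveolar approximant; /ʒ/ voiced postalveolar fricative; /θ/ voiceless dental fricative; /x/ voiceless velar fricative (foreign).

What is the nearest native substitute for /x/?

/h/ is closest: same manner (fricative), place distance 2 (velar→glottal), same voicing; total 2. Next closest is /ʒ/ at distance 3.

h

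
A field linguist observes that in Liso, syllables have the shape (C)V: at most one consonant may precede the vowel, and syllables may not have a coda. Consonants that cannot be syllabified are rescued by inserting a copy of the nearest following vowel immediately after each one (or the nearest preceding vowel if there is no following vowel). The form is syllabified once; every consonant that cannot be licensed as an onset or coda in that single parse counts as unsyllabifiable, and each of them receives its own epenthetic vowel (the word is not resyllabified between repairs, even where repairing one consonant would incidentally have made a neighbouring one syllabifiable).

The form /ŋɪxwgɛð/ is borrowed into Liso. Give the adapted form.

ŋɪxɛwɛgɛðɛ

Under (C)V, the unsyllabifiable consonants are /x/, /w/, /ð/ (no codas are permitted; onsets are limited to one consonant).
Inserting the epenthetic vowel yields /x/ → /xɛ/, /w/ → /wɛ/, /ð/ → /ðɛ/.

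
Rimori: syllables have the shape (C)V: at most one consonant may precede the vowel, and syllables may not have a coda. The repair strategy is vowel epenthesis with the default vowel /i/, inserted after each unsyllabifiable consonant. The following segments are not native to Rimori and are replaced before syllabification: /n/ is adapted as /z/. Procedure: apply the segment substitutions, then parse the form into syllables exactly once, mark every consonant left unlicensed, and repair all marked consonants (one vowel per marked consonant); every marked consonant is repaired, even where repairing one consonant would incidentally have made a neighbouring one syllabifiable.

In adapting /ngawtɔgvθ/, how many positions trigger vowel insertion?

After substitution the input is /zgawtɔgvθ/.
The unsyllabifiable consonants are /z/, /w/, /g/, /v/, /θ/; each receives one epenthetic vowel.

5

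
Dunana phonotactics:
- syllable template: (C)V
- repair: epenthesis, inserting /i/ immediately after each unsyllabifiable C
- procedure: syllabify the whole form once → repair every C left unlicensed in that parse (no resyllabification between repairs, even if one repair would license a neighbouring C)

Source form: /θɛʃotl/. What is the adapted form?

Syllabifying with onset maximization leaves /t/, /l/ stranded (no codas are permitted; onsets are limited to one consonant).
Inserting the epenthetic vowel yields /t/ → /ti/, /l/ → /li/.

θɛʃotili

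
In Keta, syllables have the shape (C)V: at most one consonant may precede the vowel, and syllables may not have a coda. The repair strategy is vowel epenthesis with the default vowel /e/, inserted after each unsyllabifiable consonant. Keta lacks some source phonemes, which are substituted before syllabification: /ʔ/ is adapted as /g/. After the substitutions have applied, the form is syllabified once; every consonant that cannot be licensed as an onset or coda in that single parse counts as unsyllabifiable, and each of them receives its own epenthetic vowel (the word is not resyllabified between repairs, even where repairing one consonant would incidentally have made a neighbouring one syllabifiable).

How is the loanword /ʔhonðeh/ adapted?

Substitution: /ʔ/ → /g/, giving /ghonðeh/.
Syllabifying with onset maximization leaves /g/, /n/, /h/ stranded (no codas are permitted; onsets are limited to one consonant).
Epenthesis after each stranded consonant: /g/ → /ge/, /n/ → /ne/, /h/ → /he/.

gehoneðehe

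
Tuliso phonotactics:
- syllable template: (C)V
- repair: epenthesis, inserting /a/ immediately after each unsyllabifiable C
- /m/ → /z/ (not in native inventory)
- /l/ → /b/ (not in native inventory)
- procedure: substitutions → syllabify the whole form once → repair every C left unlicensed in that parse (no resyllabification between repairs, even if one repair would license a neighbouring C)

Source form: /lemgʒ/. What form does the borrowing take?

Substitution: /l/ → /b/, /m/ → /z/, giving /bezgʒ/.
Syllabifying with onset maximization leaves /z/, /g/, /ʒ/ stranded (no codas are permitted; onsets are limited to one consonant).
Epenthesis after each stranded consonant: /z/ → /za/, /g/ → /ga/, /ʒ/ → /ʒa/.

bezagaʒa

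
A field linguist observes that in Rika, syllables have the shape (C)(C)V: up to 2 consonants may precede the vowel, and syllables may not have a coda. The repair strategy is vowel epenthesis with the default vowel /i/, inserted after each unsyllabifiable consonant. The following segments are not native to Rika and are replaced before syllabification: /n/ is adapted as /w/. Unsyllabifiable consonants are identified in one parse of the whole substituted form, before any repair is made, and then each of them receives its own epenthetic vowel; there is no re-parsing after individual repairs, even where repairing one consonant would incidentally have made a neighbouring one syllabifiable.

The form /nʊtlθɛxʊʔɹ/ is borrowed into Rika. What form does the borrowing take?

wʊtilθɛxʊʔiɹi

Substitution: /n/ → /w/, giving /wʊtlθɛxʊʔɹ/.
Syllabifying with onset maximization leaves /t/, /ʔ/, /ɹ/ stranded (no codas are permitted; onsets may contain at most 2 consonants).
Each unlicensed consonant becomes the onset of a new syllable: /t/ → /ti/, /ʔ/ → /ʔi/, /ɹ/ → /ɹi/.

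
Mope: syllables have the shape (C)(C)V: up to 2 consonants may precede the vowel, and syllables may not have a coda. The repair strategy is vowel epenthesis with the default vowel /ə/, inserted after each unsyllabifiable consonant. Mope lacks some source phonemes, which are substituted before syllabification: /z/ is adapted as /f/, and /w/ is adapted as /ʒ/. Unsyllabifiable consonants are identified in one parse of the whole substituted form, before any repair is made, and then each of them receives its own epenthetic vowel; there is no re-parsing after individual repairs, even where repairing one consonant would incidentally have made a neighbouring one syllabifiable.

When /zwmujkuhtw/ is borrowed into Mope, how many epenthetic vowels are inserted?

4

After substitution the input is /fʒmujkuhtʒ/.
The unsyllabifiable consonants are /f/, /h/, /t/, /ʒ/; each receives one epenthetic vowel.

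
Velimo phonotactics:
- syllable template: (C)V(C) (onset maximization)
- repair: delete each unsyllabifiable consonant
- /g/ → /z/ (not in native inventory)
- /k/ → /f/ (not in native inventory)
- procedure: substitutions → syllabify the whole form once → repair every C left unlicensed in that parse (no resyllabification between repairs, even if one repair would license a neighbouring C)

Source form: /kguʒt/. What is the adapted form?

Substitution: /k/ → /f/, /g/ → /z/, giving /fzuʒt/.
The consonants /f/, /t/ cannot be parsed into a legal (C)V(C) syllable (at most one coda consonant is licensed; onsets are limited to one consonant).
Each unlicensed consonant is deleted: /f/, /t/.

zuʒ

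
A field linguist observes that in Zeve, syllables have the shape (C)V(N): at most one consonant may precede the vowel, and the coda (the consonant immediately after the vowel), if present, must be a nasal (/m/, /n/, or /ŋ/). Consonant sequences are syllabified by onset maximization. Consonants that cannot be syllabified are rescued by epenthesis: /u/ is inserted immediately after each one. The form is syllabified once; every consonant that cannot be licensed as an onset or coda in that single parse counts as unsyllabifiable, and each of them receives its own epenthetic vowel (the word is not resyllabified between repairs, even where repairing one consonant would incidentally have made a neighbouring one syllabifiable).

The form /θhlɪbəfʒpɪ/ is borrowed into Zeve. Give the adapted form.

θuhulɪbəfuʒupɪ

The consonants /θ/, /h/, /f/, /ʒ/ cannot be parsed into a legal (C)V(N) syllable (only a nasal (/m/, /n/, or /ŋ/) is licensed in coda position; onsets are limited to one consonant).
Inserting the epenthetic vowel yields /θ/ → /θu/, /h/ → /hu/, /f/ → /fu/, /ʒ/ → /ʒu/.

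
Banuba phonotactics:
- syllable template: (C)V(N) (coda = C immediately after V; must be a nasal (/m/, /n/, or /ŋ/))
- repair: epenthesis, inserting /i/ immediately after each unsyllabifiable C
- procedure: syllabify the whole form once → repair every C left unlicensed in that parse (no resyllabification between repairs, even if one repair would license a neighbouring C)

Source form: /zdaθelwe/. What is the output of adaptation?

zidaθeliwe

Under (C)V(N), the unsyllabifiable consonants are /z/, /l/ (only a nasal (/m/, /n/, or /ŋ/) is licensed in coda position; onsets are limited to one consonant).
Inserting the epenthetic vowel yields /z/ → /zi/, /l/ → /li/.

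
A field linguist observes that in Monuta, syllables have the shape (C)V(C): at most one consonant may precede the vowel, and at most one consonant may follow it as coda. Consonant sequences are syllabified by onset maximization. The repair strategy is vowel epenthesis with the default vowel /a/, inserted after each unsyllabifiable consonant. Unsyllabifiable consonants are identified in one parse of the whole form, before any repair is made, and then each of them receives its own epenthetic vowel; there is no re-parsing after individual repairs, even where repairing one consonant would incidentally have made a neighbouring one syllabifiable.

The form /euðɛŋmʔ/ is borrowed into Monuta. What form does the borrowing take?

Syllabifying with onset maximization leaves /m/, /ʔ/ stranded (at most one coda consonant is licensed; onsets are limited to one consonant).
Inserting the epenthetic vowel yields /m/ → /ma/, /ʔ/ → /ʔa/.

euðɛŋmaʔa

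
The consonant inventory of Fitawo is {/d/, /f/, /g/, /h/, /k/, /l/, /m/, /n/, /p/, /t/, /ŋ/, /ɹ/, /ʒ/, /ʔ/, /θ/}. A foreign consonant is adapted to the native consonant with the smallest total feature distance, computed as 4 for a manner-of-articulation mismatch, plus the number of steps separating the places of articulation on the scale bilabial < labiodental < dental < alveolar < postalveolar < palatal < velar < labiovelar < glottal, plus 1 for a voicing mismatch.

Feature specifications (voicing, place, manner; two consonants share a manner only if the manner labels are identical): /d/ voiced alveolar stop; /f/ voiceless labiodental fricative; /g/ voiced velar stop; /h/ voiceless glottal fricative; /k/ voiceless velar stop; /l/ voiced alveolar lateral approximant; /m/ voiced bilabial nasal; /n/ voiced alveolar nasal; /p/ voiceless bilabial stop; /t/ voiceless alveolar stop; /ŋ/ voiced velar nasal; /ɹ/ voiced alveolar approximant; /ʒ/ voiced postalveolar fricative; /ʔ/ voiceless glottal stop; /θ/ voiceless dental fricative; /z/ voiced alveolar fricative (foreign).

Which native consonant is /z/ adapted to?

ʒ

/ʒ/ is closest: same manner (fricative), place distance 1 (alveolar→postalveolar), same voicing; total 1. Next closest is /θ/ at distance 2.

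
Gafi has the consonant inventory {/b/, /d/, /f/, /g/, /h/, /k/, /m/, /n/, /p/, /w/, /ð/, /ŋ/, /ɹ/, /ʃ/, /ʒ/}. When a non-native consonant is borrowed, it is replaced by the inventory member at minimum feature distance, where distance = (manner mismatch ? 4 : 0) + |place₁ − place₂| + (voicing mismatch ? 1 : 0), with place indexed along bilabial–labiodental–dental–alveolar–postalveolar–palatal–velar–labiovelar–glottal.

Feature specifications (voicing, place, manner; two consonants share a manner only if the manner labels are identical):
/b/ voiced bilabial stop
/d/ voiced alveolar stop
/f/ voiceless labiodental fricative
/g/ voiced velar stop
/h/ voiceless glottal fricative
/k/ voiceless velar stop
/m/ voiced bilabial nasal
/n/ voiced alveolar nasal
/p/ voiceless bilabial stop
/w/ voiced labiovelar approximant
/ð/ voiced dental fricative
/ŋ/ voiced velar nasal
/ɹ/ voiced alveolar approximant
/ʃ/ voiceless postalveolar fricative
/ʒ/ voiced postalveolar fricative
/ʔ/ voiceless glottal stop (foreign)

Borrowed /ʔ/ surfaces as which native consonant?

k

/k/ is closest: same manner (stop), place distance 2 (glottal→velar), same voicing; total 2. Next closest is /g/ at distance 3.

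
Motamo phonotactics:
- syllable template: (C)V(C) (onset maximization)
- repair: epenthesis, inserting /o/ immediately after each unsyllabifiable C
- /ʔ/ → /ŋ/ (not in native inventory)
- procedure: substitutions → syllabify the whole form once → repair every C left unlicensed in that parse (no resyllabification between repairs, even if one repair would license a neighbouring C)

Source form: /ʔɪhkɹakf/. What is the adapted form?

ŋɪhkoɹakfo

Substitution: /ʔ/ → /ŋ/, giving /ŋɪhkɹakf/.
Under (C)V(C), the unsyllabifiable consonants are /k/, /f/ (at most one coda consonant is licensed; onsets are limited to one consonant).
Inserting the epenthetic vowel yields /k/ → /ko/, /f/ → /fo/.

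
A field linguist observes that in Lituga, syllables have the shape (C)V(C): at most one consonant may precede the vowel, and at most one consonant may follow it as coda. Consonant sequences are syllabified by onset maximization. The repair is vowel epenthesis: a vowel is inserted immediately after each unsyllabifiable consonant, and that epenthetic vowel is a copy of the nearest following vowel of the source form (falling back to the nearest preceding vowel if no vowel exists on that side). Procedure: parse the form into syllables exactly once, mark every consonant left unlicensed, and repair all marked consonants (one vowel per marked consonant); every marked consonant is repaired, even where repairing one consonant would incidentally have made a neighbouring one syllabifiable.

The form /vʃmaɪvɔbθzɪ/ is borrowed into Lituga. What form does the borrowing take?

vaʃamaɪvɔbθɪzɪ

The consonants /v/, /ʃ/, /θ/ cannot be parsed into a legal (C)V(C) syllable (at most one coda consonant is licensed; onsets are limited to one consonant).
Inserting the epenthetic vowel yields /v/ → /va/, /ʃ/ → /ʃa/, /θ/ → /θɪ/.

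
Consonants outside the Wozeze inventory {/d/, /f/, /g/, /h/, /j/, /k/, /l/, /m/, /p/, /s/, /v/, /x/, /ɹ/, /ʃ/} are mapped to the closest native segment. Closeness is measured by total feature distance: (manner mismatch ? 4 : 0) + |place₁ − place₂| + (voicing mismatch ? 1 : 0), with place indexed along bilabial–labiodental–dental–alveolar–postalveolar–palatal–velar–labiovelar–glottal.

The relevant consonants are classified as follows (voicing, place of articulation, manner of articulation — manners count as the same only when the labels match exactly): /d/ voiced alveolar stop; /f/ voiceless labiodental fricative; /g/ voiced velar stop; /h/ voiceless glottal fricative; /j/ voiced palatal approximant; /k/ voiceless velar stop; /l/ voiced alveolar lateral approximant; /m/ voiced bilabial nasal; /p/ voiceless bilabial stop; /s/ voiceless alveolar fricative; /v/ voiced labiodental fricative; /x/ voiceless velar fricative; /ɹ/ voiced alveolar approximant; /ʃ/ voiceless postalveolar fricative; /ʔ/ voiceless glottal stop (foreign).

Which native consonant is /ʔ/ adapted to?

k

/k/ is closest: same manner (stop), place distance 2 (glottal→velar), same voicing; total 2. Next closest is /g/ at distance 3.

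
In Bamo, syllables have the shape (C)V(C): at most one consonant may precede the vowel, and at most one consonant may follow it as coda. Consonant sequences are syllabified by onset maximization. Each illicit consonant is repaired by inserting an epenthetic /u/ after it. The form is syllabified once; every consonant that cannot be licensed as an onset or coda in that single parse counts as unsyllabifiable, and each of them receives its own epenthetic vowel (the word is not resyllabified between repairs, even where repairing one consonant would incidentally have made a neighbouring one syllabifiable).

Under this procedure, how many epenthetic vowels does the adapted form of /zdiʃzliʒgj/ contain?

The unsyllabifiable consonants are /z/, /z/, /g/, /j/; each receives one epenthetic vowel.

4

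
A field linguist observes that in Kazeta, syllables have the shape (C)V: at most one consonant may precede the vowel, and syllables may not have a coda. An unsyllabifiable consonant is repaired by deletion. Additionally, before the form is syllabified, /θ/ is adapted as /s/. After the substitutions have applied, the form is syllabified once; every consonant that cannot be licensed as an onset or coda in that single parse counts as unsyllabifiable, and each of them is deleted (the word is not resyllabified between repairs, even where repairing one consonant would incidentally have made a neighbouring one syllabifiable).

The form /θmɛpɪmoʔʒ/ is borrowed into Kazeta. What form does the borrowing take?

mɛpɪmo

Substitution: /θ/ → /s/, giving /smɛpɪmoʔʒ/.
Under (C)V, the unsyllabifiable consonants are /s/, /ʔ/, /ʒ/ (no codas are permitted; onsets are limited to one consonant).
Deleting the stranded consonants removes /s/, /ʔ/, /ʒ/.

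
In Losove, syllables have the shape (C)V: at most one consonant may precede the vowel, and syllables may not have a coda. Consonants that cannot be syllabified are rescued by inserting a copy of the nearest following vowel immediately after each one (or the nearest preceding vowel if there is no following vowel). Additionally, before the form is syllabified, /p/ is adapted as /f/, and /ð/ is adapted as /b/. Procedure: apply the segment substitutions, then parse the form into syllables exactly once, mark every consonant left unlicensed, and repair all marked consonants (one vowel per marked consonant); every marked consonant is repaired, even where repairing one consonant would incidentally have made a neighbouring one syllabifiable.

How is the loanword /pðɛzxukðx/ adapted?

Substitution: /p/ → /f/, /ð/ → /b/, giving /fbɛzxukbx/.
Syllabifying with onset maximization leaves /f/, /z/, /k/, /b/, /x/ stranded (no codas are permitted; onsets are limited to one consonant).
Inserting the epenthetic vowel yields /f/ → /fɛ/, /z/ → /zu/, /k/ → /ku/, /b/ → /bu/, /x/ → /xu/.

fɛbɛzuxukubuxu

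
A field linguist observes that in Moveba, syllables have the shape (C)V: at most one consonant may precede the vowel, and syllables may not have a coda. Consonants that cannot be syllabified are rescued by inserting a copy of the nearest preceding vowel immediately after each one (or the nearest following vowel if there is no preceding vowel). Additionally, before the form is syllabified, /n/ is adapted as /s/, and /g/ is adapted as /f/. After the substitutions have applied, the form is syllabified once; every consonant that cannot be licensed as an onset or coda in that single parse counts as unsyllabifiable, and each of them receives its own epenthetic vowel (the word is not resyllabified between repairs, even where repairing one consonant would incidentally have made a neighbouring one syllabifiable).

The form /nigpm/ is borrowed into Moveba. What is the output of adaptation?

Substitution: /n/ → /s/, /g/ → /f/, giving /sifpm/.
Syllabifying with onset maximization leaves /f/, /p/, /m/ stranded (no codas are permitted; onsets are limited to one consonant).
Each unlicensed consonant becomes the onset of a new syllable: /f/ → /fi/, /p/ → /pi/, /m/ → /mi/.

sifipimi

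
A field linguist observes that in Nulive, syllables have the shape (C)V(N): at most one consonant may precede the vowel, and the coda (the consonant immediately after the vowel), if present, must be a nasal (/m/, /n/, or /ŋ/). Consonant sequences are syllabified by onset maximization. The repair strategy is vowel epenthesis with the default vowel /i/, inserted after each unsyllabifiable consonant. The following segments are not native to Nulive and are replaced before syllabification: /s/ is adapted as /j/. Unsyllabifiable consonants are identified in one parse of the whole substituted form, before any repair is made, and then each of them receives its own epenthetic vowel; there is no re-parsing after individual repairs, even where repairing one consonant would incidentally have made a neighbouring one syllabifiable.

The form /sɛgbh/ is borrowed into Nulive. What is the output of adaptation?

Substitution: /s/ → /j/, giving /jɛgbh/.
The consonants /g/, /b/, /h/ cannot be parsed into a legal (C)V(N) syllable (only a nasal (/m/, /n/, or /ŋ/) is licensed in coda position; onsets are limited to one consonant).
Epenthesis after each stranded consonant: /g/ → /gi/, /b/ → /bi/, /h/ → /hi/.

jɛgibihi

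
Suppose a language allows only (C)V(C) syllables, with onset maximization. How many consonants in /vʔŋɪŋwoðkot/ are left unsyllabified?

Syllabifying with onset maximization leaves /v/, /ʔ/ stranded (at most one coda consonant is licensed; onsets are limited to one consonant).

2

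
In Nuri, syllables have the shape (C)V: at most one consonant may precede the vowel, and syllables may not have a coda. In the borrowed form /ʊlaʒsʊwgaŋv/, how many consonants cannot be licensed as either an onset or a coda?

4

The consonants /ʒ/, /w/, /ŋ/, /v/ cannot be parsed into a legal (C)V syllable (no codas are permitted; onsets are limited to one consonant).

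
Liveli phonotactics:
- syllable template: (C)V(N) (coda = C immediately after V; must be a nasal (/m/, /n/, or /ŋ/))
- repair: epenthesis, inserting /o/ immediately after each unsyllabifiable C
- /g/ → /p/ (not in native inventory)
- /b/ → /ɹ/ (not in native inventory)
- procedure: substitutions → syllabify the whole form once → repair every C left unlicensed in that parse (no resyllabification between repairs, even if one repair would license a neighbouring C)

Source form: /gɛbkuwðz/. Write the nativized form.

pɛɹokuwoðozo

Substitution: /g/ → /p/, /b/ → /ɹ/, giving /pɛɹkuwðz/.
Under (C)V(N), the unsyllabifiable consonants are /ɹ/, /w/, /ð/, /z/ (only a nasal (/m/, /n/, or /ŋ/) is licensed in coda position; onsets are limited to one consonant).
Epenthesis after each stranded consonant: /ɹ/ → /ɹo/, /w/ → /wo/, /ð/ → /ðo/, /z/ → /zo/.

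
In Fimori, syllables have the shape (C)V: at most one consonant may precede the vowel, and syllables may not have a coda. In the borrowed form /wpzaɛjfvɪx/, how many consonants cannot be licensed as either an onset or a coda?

5

The consonants /w/, /p/, /j/, /f/, /x/ cannot be parsed into a legal (C)V syllable (no codas are permitted; onsets are limited to one consonant).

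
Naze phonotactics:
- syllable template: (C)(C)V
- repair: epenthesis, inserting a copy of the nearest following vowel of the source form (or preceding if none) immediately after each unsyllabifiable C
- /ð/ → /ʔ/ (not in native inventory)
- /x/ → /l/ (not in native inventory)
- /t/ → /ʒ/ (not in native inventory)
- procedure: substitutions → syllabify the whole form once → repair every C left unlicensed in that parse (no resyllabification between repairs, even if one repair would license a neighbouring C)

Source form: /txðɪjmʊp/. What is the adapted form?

Substitution: /t/ → /ʒ/, /x/ → /l/, /ð/ → /ʔ/, giving /ʒlʔɪjmʊp/.
The consonants /ʒ/, /p/ cannot be parsed into a legal (C)(C)V syllable (no codas are permitted; onsets may contain at most 2 consonants).
Each unlicensed consonant becomes the onset of a new syllable: /ʒ/ → /ʒɪ/, /p/ → /pʊ/.

ʒɪlʔɪjmʊpʊ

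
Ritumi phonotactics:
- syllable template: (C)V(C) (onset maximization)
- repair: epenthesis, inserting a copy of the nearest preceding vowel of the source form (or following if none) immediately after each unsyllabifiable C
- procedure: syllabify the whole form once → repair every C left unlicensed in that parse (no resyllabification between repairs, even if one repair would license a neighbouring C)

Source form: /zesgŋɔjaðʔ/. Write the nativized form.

Syllabifying with onset maximization leaves /g/, /ʔ/ stranded (at most one coda consonant is licensed; onsets are limited to one consonant).
Epenthesis after each stranded consonant: /g/ → /ge/, /ʔ/ → /ʔa/.

zesgeŋɔjaðʔa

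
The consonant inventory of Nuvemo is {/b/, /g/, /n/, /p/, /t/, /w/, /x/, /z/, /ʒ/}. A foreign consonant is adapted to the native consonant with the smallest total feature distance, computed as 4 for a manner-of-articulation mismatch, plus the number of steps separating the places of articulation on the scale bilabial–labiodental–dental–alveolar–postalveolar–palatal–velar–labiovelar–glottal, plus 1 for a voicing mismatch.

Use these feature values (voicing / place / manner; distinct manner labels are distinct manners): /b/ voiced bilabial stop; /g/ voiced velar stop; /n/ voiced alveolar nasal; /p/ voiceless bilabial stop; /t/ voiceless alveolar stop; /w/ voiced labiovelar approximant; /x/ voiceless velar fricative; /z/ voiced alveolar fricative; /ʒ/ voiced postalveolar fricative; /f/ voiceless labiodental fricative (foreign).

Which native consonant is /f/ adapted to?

/z/ is closest: same manner (fricative), place distance 2 (labiodental→alveolar), voicing differs (+1); total 3. Next closest is /ʒ/ at distance 4.

z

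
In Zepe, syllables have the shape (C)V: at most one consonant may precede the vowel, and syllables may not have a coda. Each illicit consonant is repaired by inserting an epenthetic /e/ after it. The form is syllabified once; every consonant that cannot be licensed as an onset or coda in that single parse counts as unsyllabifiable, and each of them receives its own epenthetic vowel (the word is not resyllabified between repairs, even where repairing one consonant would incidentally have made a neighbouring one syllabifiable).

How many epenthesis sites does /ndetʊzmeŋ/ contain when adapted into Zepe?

The unsyllabifiable consonants are /n/, /z/, /ŋ/; each receives one epenthetic vowel.

3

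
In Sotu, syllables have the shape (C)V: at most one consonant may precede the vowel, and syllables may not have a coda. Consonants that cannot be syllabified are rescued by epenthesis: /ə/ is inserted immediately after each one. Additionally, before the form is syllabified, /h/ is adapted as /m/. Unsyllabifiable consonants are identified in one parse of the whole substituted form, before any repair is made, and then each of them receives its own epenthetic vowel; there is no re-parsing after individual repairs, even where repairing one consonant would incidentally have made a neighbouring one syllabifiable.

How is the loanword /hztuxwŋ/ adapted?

məzətuxəwəŋə

Substitution: /h/ → /m/, giving /mztuxwŋ/.
Syllabifying with onset maximization leaves /m/, /z/, /x/, /w/, /ŋ/ stranded (no codas are permitted; onsets are limited to one consonant).
Each unlicensed consonant becomes the onset of a new syllable: /m/ → /mə/, /z/ → /zə/, /x/ → /xə/, /w/ → /wə/, /ŋ/ → /ŋə/.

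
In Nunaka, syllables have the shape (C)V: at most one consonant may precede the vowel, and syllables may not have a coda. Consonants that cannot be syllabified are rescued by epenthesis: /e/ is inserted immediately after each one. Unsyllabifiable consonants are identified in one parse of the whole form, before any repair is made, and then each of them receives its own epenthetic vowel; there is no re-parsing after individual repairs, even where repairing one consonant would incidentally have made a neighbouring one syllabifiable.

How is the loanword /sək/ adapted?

səke

Under (C)V, the unsyllabifiable consonants are /k/ (no codas are permitted; onsets are limited to one consonant).
Inserting the epenthetic vowel yields /k/ → /ke/.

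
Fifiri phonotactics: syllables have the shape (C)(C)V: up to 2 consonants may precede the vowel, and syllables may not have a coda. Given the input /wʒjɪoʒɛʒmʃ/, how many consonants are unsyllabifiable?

4

The consonants /w/, /ʒ/, /m/, /ʃ/ cannot be parsed into a legal (C)(C)V syllable (no codas are permitted; onsets may contain at most 2 consonants).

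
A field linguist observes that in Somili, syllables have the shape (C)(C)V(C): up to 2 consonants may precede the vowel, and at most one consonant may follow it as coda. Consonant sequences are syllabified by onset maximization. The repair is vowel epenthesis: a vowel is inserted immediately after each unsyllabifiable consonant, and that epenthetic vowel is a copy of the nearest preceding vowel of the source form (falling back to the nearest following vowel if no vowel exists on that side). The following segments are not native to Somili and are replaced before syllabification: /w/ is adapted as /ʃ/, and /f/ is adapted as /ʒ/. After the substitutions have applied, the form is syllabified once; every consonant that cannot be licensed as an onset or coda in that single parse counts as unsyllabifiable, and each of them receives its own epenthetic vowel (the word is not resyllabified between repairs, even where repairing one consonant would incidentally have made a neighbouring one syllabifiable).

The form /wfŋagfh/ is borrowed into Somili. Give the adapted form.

ʃaʒŋagʒaha

Substitution: /w/ → /ʃ/, /f/ → /ʒ/, giving /ʃʒŋagʒh/.
Under (C)(C)V(C), the unsyllabifiable consonants are /ʃ/, /ʒ/, /h/ (at most one coda consonant is licensed; onsets may contain at most 2 consonants).
Each unlicensed consonant becomes the onset of a new syllable: /ʃ/ → /ʃa/, /ʒ/ → /ʒa/, /h/ → /ha/.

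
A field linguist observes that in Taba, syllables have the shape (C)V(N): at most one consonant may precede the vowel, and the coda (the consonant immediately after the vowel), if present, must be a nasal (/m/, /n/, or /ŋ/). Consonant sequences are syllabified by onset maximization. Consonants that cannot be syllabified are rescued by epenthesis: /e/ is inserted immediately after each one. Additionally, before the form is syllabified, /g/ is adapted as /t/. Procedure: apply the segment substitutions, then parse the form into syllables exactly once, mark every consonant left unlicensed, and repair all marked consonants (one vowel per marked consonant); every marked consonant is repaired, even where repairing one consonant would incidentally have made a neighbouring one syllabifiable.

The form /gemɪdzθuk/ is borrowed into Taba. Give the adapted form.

Substitution: /g/ → /t/, giving /temɪdzθuk/.
Under (C)V(N), the unsyllabifiable consonants are /d/, /z/, /k/ (only a nasal (/m/, /n/, or /ŋ/) is licensed in coda position; onsets are limited to one consonant).
Inserting the epenthetic vowel yields /d/ → /de/, /z/ → /ze/, /k/ → /ke/.

temɪdezeθuke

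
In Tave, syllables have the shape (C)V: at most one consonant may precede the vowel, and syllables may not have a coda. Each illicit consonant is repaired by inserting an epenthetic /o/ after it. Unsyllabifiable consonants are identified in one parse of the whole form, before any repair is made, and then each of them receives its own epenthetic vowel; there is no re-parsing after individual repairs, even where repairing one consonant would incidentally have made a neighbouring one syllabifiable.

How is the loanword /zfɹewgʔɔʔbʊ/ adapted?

zofoɹewogoʔɔʔobʊ

The consonants /z/, /f/, /w/, /g/, /ʔ/ cannot be parsed into a legal (C)V syllable (no codas are permitted; onsets are limited to one consonant).
Inserting the epenthetic vowel yields /z/ → /zo/, /f/ → /fo/, /w/ → /wo/, /g/ → /go/, /ʔ/ → /ʔo/.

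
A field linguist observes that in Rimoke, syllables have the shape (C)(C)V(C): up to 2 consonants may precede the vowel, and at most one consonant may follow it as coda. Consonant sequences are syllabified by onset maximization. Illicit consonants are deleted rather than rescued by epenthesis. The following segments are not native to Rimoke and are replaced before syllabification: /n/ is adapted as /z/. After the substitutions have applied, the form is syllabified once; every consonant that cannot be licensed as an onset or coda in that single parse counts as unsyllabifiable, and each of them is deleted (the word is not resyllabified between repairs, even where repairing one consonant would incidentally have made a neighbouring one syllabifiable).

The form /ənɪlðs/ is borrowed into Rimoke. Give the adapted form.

Substitution: /n/ → /z/, giving /əzɪlðs/.
Under (C)(C)V(C), the unsyllabifiable consonants are /ð/, /s/ (at most one coda consonant is licensed; onsets may contain at most 2 consonants).
Deleting the stranded consonants removes /ð/, /s/.

əzɪl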